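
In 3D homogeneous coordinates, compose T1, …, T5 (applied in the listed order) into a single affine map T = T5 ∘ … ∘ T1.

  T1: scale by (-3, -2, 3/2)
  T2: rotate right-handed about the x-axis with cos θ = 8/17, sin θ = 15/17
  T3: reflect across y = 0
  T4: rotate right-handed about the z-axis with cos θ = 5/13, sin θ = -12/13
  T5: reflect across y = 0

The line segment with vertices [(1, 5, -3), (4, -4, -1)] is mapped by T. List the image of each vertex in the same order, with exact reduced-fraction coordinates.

T1 scale by (-3, -2, 3/2): (1, 5, -3) → (-3, -10, -9/2); (4, -4, -1) → (-12, 8, -3/2)
T2 rotate right-handed about the x-axis with cos θ = 8/17, sin θ = 15/17: (-3, -10, -9/2) → (-3, -25/34, -186/17); (-12, 8, -3/2) → (-12, 173/34, 108/17)
T3 reflect across y = 0: (-3, -25/34, -186/17) → (-3, 25/34, -186/17); (-12, 173/34, 108/17) → (-12, -173/34, 108/17)
T4 rotate right-handed about the z-axis with cos θ = 5/13, sin θ = -12/13: (-3, 25/34, -186/17) → (-105/221, 1349/442, -186/17); (-12, -173/34, 108/17) → (-2058/221, 4031/442, 108/17)
T5 reflect across y = 0: (-105/221, 1349/442, -186/17) → (-105/221, -1349/442, -186/17); (-2058/221, 4031/442, 108/17) → (-2058/221, -4031/442, 108/17)

image vertices: (-105/221, -1349/442, -186/17), (-2058/221, -4031/442, 108/17)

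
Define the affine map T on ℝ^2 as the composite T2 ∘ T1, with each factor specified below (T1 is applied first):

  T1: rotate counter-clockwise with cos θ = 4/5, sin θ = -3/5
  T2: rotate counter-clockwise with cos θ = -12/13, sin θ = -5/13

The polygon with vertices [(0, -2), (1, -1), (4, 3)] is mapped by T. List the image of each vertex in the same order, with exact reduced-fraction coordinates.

T1 rotate counter-clockwise with cos θ = 4/5, sin θ = -3/5: (0, -2) → (-6/5, -8/5); (1, -1) → (1/5, -7/5); (4, 3) → (5, 0)
T2 rotate counter-clockwise with cos θ = -12/13, sin θ = -5/13: (-6/5, -8/5) → (32/65, 126/65); (1/5, -7/5) → (-47/65, 79/65); (5, 0) → (-60/13, -25/13)

image vertices: (32/65, 126/65), (-47/65, 79/65), (-60/13, -25/13)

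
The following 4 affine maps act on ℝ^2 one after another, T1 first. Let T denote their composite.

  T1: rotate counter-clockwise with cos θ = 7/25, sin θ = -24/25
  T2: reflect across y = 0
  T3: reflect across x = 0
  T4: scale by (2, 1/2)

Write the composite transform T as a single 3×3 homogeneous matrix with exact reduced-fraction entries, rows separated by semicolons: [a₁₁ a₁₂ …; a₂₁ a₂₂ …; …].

T = [-14/25 -48/25 0; 12/25 -7/50 0; 0 0 1]

T1 = [7/25 24/25 0; -24/25 7/25 0; 0 0 1]
T2·T1 = [7/25 24/25 0; 24/25 -7/25 0; 0 0 1]
T3·…·T1 = [-7/25 -24/25 0; 24/25 -7/25 0; 0 0 1]
T4·…·T1 = [-14/25 -48/25 0; 12/25 -7/50 0; 0 0 1]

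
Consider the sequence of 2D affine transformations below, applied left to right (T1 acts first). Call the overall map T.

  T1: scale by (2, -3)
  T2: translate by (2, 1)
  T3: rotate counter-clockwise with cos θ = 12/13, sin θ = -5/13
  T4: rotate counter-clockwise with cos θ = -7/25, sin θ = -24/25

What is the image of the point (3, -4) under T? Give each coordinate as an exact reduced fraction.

T1 scale by (2, -3): (3, -4) → (6, 12)
T2 translate by (2, 1): (6, 12) → (8, 13)
T3 rotate counter-clockwise with cos θ = 12/13, sin θ = -5/13: (8, 13) → (161/13, 116/13)
T4 rotate counter-clockwise with cos θ = -7/25, sin θ = -24/25: (161/13, 116/13) → (1657/325, -4676/325)

T(p) = (1657/325, -4676/325)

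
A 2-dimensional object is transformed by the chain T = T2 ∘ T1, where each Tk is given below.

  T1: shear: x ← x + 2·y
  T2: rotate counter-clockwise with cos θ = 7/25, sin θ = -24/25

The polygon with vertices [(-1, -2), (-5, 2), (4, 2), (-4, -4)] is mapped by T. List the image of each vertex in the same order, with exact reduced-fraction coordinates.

image vertices: (-83/25, 106/25), (41/25, 38/25), (104/25, -178/25), (-36/5, 52/5)

T1 shear: x ← x + 2·y: (-1, -2) → (-5, -2); (-5, 2) → (-1, 2); (4, 2) → (8, 2); (-4, -4) → (-12, -4)
T2 rotate counter-clockwise with cos θ = 7/25, sin θ = -24/25: (-5, -2) → (-83/25, 106/25); (-1, 2) → (41/25, 38/25); (8, 2) → (104/25, -178/25); (-12, -4) → (-36/5, 52/5)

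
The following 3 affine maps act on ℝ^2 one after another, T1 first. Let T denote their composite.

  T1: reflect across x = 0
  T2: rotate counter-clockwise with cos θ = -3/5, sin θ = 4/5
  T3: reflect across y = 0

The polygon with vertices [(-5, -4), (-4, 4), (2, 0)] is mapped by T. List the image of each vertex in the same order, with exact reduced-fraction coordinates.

image vertices: (1/5, -32/5), (-28/5, -4/5), (6/5, 8/5)

T1 reflect across x = 0: (-5, -4) → (5, -4); (-4, 4) → (4, 4); (2, 0) → (-2, 0)
T2 rotate counter-clockwise with cos θ = -3/5, sin θ = 4/5: (5, -4) → (1/5, 32/5); (4, 4) → (-28/5, 4/5); (-2, 0) → (6/5, -8/5)
T3 reflect across y = 0: (1/5, 32/5) → (1/5, -32/5); (-28/5, 4/5) → (-28/5, -4/5); (6/5, -8/5) → (6/5, 8/5)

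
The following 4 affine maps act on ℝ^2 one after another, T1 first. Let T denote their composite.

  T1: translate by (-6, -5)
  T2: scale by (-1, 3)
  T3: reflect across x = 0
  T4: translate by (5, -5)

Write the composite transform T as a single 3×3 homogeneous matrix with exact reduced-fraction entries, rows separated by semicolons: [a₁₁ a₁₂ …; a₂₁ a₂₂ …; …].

T = [1 0 -1; 0 3 -20; 0 0 1]

T1 = [1 0 -6; 0 1 -5; 0 0 1]
T2·T1 = [-1 0 6; 0 3 -15; 0 0 1]
T3·…·T1 = [1 0 -6; 0 3 -15; 0 0 1]
T4·…·T1 = [1 0 -1; 0 3 -20; 0 0 1]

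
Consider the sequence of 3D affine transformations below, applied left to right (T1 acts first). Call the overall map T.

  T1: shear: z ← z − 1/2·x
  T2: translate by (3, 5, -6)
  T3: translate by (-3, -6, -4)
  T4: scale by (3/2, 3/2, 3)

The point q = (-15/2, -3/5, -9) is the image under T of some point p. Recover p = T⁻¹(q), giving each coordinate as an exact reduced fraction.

T1 = [1 0 0 0; 0 1 0 0; -1/2 0 1 0; 0 0 0 1]
T2·T1 = [1 0 0 3; 0 1 0 5; -1/2 0 1 -6; 0 0 0 1]
T3·…·T1 = [1 0 0 0; 0 1 0 -1; -1/2 0 1 -10; 0 0 0 1]
T4·…·T1 = [3/2 0 0 0; 0 3/2 0 -3/2; -3/2 0 3 -30; 0 0 0 1]
det M = 27/4; M⁻¹ = [2/3 0 0 0; 0 2/3 0 1; 1/3 0 1/3 10; 0 0 0 1]
M⁻¹ · (-15/2, -3/5, -9)ᵀ = (-5, 3/5, 9/2)ᵀ

p = (-5, 3/5, 9/2)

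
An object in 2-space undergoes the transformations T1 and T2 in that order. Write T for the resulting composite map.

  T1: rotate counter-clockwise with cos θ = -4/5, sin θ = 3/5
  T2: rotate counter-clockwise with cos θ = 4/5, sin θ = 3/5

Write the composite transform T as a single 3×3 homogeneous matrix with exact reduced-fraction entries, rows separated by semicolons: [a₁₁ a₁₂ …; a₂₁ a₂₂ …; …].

T = [-1 0 0; 0 -1 0; 0 0 1]

T1 = [-4/5 -3/5 0; 3/5 -4/5 0; 0 0 1]
T2·T1 = [-1 0 0; 0 -1 0; 0 0 1]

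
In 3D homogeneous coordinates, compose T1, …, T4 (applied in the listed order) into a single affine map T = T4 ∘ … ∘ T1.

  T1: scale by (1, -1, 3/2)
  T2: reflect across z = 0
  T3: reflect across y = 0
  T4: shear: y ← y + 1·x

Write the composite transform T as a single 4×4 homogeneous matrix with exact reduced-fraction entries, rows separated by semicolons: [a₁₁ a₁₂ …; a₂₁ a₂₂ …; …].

T1 = [1 0 0 0; 0 -1 0 0; 0 0 3/2 0; 0 0 0 1]
T2·T1 = [1 0 0 0; 0 -1 0 0; 0 0 -3/2 0; 0 0 0 1]
T3·…·T1 = [1 0 0 0; 0 1 0 0; 0 0 -3/2 0; 0 0 0 1]
T4·…·T1 = [1 0 0 0; 1 1 0 0; 0 0 -3/2 0; 0 0 0 1]

T = [1 0 0 0; 1 1 0 0; 0 0 -3/2 0; 0 0 0 1]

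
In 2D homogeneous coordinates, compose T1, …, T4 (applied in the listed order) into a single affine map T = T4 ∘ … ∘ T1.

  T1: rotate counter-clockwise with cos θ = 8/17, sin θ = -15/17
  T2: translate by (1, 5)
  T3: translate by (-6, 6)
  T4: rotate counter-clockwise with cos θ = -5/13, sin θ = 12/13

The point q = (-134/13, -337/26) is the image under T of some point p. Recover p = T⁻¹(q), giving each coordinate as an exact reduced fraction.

p = (-9/2, -1)

T1 = [8/17 15/17 0; -15/17 8/17 0; 0 0 1]
T2·T1 = [8/17 15/17 1; -15/17 8/17 5; 0 0 1]
T3·…·T1 = [8/17 15/17 -5; -15/17 8/17 11; 0 0 1]
T4·…·T1 = [140/221 -171/221 -107/13; 171/221 140/221 -115/13; 0 0 1]
det M = 1; M⁻¹ = [140/221 171/221 205/17; -171/221 140/221 -13/17; 0 0 1]
M⁻¹ · (-134/13, -337/26)ᵀ = (-9/2, -1)ᵀ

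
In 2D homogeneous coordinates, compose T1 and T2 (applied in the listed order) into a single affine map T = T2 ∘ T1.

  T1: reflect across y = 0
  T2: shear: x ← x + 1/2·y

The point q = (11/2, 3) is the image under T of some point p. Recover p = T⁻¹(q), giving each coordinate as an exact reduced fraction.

T1 = [1 0 0; 0 -1 0; 0 0 1]
T2·T1 = [1 -1/2 0; 0 -1 0; 0 0 1]
det M = -1; M⁻¹ = [1 -1/2 0; 0 -1 0; 0 0 1]
M⁻¹ · (11/2, 3)ᵀ = (4, -3)ᵀ

p = (4, -3)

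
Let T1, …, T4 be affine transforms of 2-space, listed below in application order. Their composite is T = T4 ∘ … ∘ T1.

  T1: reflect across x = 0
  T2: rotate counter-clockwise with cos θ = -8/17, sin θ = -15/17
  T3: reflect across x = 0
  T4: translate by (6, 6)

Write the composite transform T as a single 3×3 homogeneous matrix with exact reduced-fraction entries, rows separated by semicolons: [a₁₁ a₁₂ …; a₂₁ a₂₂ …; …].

T = [-8/17 -15/17 6; 15/17 -8/17 6; 0 0 1]

T1 = [-1 0 0; 0 1 0; 0 0 1]
T2·T1 = [8/17 15/17 0; 15/17 -8/17 0; 0 0 1]
T3·…·T1 = [-8/17 -15/17 0; 15/17 -8/17 0; 0 0 1]
T4·…·T1 = [-8/17 -15/17 6; 15/17 -8/17 6; 0 0 1]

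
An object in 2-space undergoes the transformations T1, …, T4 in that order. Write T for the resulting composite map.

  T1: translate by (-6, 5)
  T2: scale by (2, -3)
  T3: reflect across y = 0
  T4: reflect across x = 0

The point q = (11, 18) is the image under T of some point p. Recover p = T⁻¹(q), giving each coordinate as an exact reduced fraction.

T1 = [1 0 -6; 0 1 5; 0 0 1]
T2·T1 = [2 0 -12; 0 -3 -15; 0 0 1]
T3·…·T1 = [2 0 -12; 0 3 15; 0 0 1]
T4·…·T1 = [-2 0 12; 0 3 15; 0 0 1]
det M = -6; M⁻¹ = [-1/2 0 6; 0 1/3 -5; 0 0 1]
M⁻¹ · (11, 18)ᵀ = (1/2, 1)ᵀ

p = (1/2, 1)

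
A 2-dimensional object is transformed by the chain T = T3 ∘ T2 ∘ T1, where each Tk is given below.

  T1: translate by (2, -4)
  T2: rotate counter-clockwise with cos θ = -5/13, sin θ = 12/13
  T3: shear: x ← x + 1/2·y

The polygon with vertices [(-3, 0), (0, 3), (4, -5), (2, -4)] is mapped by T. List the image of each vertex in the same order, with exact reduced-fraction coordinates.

image vertices: (57/13, 8/13), (33/26, 29/13), (21/2, 9), (120/13, 88/13)

T1 translate by (2, -4): (-3, 0) → (-1, -4); (0, 3) → (2, -1); (4, -5) → (6, -9); (2, -4) → (4, -8)
T2 rotate counter-clockwise with cos θ = -5/13, sin θ = 12/13: (-1, -4) → (53/13, 8/13); (2, -1) → (2/13, 29/13); (6, -9) → (6, 9); (4, -8) → (76/13, 88/13)
T3 shear: x ← x + 1/2·y: (53/13, 8/13) → (57/13, 8/13); (2/13, 29/13) → (33/26, 29/13); (6, 9) → (21/2, 9); (76/13, 88/13) → (120/13, 88/13)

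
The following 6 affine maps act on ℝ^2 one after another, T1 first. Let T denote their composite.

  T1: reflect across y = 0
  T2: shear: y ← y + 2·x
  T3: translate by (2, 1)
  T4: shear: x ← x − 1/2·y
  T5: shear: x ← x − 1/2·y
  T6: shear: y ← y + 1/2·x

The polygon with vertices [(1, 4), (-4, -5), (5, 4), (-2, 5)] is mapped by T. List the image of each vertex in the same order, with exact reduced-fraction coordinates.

T1 reflect across y = 0: (1, 4) → (1, -4); (-4, -5) → (-4, 5); (5, 4) → (5, -4); (-2, 5) → (-2, -5)
T2 shear: y ← y + 2·x: (1, -4) → (1, -2); (-4, 5) → (-4, -3); (5, -4) → (5, 6); (-2, -5) → (-2, -9)
T3 translate by (2, 1): (1, -2) → (3, -1); (-4, -3) → (-2, -2); (5, 6) → (7, 7); (-2, -9) → (0, -8)
T4 shear: x ← x − 1/2·y: (3, -1) → (7/2, -1); (-2, -2) → (-1, -2); (7, 7) → (7/2, 7); (0, -8) → (4, -8)
T5 shear: x ← x − 1/2·y: (7/2, -1) → (4, -1); (-1, -2) → (0, -2); (7/2, 7) → (0, 7); (4, -8) → (8, -8)
T6 shear: y ← y + 1/2·x: (4, -1) → (4, 1); (0, -2) → (0, -2); (0, 7) → (0, 7); (8, -8) → (8, -4)

image vertices: (4, 1), (0, -2), (0, 7), (8, -4)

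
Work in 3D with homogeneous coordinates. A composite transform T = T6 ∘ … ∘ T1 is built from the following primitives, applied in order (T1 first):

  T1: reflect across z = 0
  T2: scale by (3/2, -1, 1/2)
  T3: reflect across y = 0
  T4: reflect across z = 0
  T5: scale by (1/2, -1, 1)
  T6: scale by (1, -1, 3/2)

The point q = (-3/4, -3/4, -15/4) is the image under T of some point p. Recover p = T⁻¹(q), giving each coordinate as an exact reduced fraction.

p = (-1, -3/4, -5)

T1 = [1 0 0 0; 0 1 0 0; 0 0 -1 0; 0 0 0 1]
T2·T1 = [3/2 0 0 0; 0 -1 0 0; 0 0 -1/2 0; 0 0 0 1]
T3·…·T1 = [3/2 0 0 0; 0 1 0 0; 0 0 -1/2 0; 0 0 0 1]
T4·…·T1 = [3/2 0 0 0; 0 1 0 0; 0 0 1/2 0; 0 0 0 1]
T5·…·T1 = [3/4 0 0 0; 0 -1 0 0; 0 0 1/2 0; 0 0 0 1]
T6·…·T1 = [3/4 0 0 0; 0 1 0 0; 0 0 3/4 0; 0 0 0 1]
det M = 9/16; M⁻¹ = [4/3 0 0 0; 0 1 0 0; 0 0 4/3 0; 0 0 0 1]
M⁻¹ · (-3/4, -3/4, -15/4)ᵀ = (-1, -3/4, -5)ᵀ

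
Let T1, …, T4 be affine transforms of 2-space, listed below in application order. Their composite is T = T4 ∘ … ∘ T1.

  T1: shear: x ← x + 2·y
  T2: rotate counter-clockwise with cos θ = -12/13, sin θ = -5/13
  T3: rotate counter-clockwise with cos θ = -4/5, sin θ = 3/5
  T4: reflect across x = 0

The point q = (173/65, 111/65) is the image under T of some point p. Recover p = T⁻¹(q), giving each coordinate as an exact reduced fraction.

T1 = [1 2 0; 0 1 0; 0 0 1]
T2·T1 = [-12/13 -19/13 0; -5/13 -22/13 0; 0 0 1]
T3·…·T1 = [63/65 142/65 0; -16/65 31/65 0; 0 0 1]
T4·…·T1 = [-63/65 -142/65 0; -16/65 31/65 0; 0 0 1]
det M = -1; M⁻¹ = [-31/65 -142/65 0; -16/65 63/65 0; 0 0 1]
M⁻¹ · (173/65, 111/65)ᵀ = (-5, 1)ᵀ

p = (-5, 1)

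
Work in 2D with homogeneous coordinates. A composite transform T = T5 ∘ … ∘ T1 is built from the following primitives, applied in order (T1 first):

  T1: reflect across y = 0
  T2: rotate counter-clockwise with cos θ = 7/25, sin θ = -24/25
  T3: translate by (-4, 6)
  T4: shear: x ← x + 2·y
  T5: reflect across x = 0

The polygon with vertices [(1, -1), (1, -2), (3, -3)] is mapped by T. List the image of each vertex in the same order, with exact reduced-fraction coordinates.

T1 reflect across y = 0: (1, -1) → (1, 1); (1, -2) → (1, 2); (3, -3) → (3, 3)
T2 rotate counter-clockwise with cos θ = 7/25, sin θ = -24/25: (1, 1) → (31/25, -17/25); (1, 2) → (11/5, -2/5); (3, 3) → (93/25, -51/25)
T3 translate by (-4, 6): (31/25, -17/25) → (-69/25, 133/25); (11/5, -2/5) → (-9/5, 28/5); (93/25, -51/25) → (-7/25, 99/25)
T4 shear: x ← x + 2·y: (-69/25, 133/25) → (197/25, 133/25); (-9/5, 28/5) → (47/5, 28/5); (-7/25, 99/25) → (191/25, 99/25)
T5 reflect across x = 0: (197/25, 133/25) → (-197/25, 133/25); (47/5, 28/5) → (-47/5, 28/5); (191/25, 99/25) → (-191/25, 99/25)

image vertices: (-197/25, 133/25), (-47/5, 28/5), (-191/25, 99/25)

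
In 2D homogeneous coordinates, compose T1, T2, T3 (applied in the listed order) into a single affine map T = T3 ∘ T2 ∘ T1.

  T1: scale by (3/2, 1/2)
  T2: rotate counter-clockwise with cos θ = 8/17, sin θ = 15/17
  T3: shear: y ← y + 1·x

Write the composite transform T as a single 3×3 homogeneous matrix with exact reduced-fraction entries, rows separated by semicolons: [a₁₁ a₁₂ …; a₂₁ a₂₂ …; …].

T1 = [3/2 0 0; 0 1/2 0; 0 0 1]
T2·T1 = [12/17 -15/34 0; 45/34 4/17 0; 0 0 1]
T3·…·T1 = [12/17 -15/34 0; 69/34 -7/34 0; 0 0 1]

T = [12/17 -15/34 0; 69/34 -7/34 0; 0 0 1]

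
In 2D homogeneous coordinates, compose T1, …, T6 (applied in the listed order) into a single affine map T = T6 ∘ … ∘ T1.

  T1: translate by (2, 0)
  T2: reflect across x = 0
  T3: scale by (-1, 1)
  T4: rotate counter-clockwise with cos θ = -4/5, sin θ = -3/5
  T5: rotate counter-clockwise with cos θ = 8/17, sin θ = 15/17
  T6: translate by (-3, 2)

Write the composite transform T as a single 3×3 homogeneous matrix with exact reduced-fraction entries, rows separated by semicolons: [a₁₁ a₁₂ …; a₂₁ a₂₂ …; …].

T1 = [1 0 2; 0 1 0; 0 0 1]
T2·T1 = [-1 0 -2; 0 1 0; 0 0 1]
T3·…·T1 = [1 0 2; 0 1 0; 0 0 1]
T4·…·T1 = [-4/5 3/5 -8/5; -3/5 -4/5 -6/5; 0 0 1]
T5·…·T1 = [13/85 84/85 26/85; -84/85 13/85 -168/85; 0 0 1]
T6·…·T1 = [13/85 84/85 -229/85; -84/85 13/85 2/85; 0 0 1]

T = [13/85 84/85 -229/85; -84/85 13/85 2/85; 0 0 1]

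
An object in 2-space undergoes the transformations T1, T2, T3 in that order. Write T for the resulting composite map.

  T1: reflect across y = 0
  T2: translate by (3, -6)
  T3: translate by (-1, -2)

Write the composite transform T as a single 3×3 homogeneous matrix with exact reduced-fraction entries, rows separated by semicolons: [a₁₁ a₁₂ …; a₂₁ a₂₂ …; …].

T1 = [1 0 0; 0 -1 0; 0 0 1]
T2·T1 = [1 0 3; 0 -1 -6; 0 0 1]
T3·…·T1 = [1 0 2; 0 -1 -8; 0 0 1]

T = [1 0 2; 0 -1 -8; 0 0 1]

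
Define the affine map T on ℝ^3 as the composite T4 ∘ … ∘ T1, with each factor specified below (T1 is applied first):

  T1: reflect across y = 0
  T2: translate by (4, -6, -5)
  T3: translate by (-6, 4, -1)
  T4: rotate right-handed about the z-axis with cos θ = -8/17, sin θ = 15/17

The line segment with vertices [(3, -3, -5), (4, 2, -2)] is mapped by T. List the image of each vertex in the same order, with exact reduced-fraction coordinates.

T1 reflect across y = 0: (3, -3, -5) → (3, 3, -5); (4, 2, -2) → (4, -2, -2)
T2 translate by (4, -6, -5): (3, 3, -5) → (7, -3, -10); (4, -2, -2) → (8, -8, -7)
T3 translate by (-6, 4, -1): (7, -3, -10) → (1, 1, -11); (8, -8, -7) → (2, -4, -8)
T4 rotate right-handed about the z-axis with cos θ = -8/17, sin θ = 15/17: (1, 1, -11) → (-23/17, 7/17, -11); (2, -4, -8) → (44/17, 62/17, -8)

image vertices: (-23/17, 7/17, -11), (44/17, 62/17, -8)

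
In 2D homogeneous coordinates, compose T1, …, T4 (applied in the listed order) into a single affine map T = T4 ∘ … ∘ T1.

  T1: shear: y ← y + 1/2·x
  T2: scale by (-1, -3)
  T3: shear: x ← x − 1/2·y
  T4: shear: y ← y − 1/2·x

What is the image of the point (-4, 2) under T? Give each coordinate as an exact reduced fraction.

T1 shear: y ← y + 1/2·x: (-4, 2) → (-4, 0)
T2 scale by (-1, -3): (-4, 0) → (4, 0)
T3 shear: x ← x − 1/2·y: (4, 0) → (4, 0)
T4 shear: y ← y − 1/2·x: (4, 0) → (4, -2)

T(p) = (4, -2)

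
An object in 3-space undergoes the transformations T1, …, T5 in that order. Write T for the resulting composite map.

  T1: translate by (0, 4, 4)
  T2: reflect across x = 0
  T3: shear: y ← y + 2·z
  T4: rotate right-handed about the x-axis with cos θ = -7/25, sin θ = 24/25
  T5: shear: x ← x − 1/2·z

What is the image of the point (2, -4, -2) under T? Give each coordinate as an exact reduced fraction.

T1 translate by (0, 4, 4): (2, -4, -2) → (2, 0, 2)
T2 reflect across x = 0: (2, 0, 2) → (-2, 0, 2)
T3 shear: y ← y + 2·z: (-2, 0, 2) → (-2, 4, 2)
T4 rotate right-handed about the x-axis with cos θ = -7/25, sin θ = 24/25: (-2, 4, 2) → (-2, -76/25, 82/25)
T5 shear: x ← x − 1/2·z: (-2, -76/25, 82/25) → (-91/25, -76/25, 82/25)

T(p) = (-91/25, -76/25, 82/25)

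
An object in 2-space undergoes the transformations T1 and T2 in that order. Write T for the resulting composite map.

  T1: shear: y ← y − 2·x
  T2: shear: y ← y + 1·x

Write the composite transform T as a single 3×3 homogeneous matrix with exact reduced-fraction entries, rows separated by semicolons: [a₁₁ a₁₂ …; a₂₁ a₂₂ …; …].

T1 = [1 0 0; -2 1 0; 0 0 1]
T2·T1 = [1 0 0; -1 1 0; 0 0 1]

T = [1 0 0; -1 1 0; 0 0 1]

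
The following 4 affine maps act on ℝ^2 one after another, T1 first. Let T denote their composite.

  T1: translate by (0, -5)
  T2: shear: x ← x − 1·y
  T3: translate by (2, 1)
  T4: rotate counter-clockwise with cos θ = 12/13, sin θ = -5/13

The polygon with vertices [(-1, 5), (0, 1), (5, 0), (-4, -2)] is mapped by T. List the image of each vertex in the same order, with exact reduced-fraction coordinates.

image vertices: (17/13, 7/13), (57/13, -66/13), (124/13, -108/13), (30/13, -97/13)

T1 translate by (0, -5): (-1, 5) → (-1, 0); (0, 1) → (0, -4); (5, 0) → (5, -5); (-4, -2) → (-4, -7)
T2 shear: x ← x − 1·y: (-1, 0) → (-1, 0); (0, -4) → (4, -4); (5, -5) → (10, -5); (-4, -7) → (3, -7)
T3 translate by (2, 1): (-1, 0) → (1, 1); (4, -4) → (6, -3); (10, -5) → (12, -4); (3, -7) → (5, -6)
T4 rotate counter-clockwise with cos θ = 12/13, sin θ = -5/13: (1, 1) → (17/13, 7/13); (6, -3) → (57/13, -66/13); (12, -4) → (124/13, -108/13); (5, -6) → (30/13, -97/13)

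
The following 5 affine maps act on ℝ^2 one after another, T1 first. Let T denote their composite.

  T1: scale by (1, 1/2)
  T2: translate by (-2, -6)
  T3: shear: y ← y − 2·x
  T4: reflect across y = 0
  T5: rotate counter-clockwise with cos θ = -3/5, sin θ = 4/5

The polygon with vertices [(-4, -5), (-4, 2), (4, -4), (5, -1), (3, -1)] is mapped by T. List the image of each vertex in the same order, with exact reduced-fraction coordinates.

image vertices: (32/5, -27/10), (46/5, -3/5), (-54/5, -28/5), (-59/5, -51/10), (-37/5, -43/10)

T1 scale by (1, 1/2): (-4, -5) → (-4, -5/2); (-4, 2) → (-4, 1); (4, -4) → (4, -2); (5, -1) → (5, -1/2); (3, -1) → (3, -1/2)
T2 translate by (-2, -6): (-4, -5/2) → (-6, -17/2); (-4, 1) → (-6, -5); (4, -2) → (2, -8); (5, -1/2) → (3, -13/2); (3, -1/2) → (1, -13/2)
T3 shear: y ← y − 2·x: (-6, -17/2) → (-6, 7/2); (-6, -5) → (-6, 7); (2, -8) → (2, -12); (3, -13/2) → (3, -25/2); (1, -13/2) → (1, -17/2)
T4 reflect across y = 0: (-6, 7/2) → (-6, -7/2); (-6, 7) → (-6, -7); (2, -12) → (2, 12); (3, -25/2) → (3, 25/2); (1, -17/2) → (1, 17/2)
T5 rotate counter-clockwise with cos θ = -3/5, sin θ = 4/5: (-6, -7/2) → (32/5, -27/10); (-6, -7) → (46/5, -3/5); (2, 12) → (-54/5, -28/5); (3, 25/2) → (-59/5, -51/10); (1, 17/2) → (-37/5, -43/10)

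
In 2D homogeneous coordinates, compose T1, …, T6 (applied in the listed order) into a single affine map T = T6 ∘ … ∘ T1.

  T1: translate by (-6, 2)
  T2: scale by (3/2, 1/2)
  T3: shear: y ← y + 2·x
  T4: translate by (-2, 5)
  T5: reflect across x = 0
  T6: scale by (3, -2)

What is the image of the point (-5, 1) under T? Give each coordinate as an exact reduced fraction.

T(p) = (111/2, 53)

T1 translate by (-6, 2): (-5, 1) → (-11, 3)
T2 scale by (3/2, 1/2): (-11, 3) → (-33/2, 3/2)
T3 shear: y ← y + 2·x: (-33/2, 3/2) → (-33/2, -63/2)
T4 translate by (-2, 5): (-33/2, -63/2) → (-37/2, -53/2)
T5 reflect across x = 0: (-37/2, -53/2) → (37/2, -53/2)
T6 scale by (3, -2): (37/2, -53/2) → (111/2, 53)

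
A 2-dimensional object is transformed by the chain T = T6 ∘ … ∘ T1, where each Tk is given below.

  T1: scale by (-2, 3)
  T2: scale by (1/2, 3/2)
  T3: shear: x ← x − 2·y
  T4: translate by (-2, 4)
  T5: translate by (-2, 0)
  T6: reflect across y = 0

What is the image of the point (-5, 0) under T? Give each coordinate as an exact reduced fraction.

T(p) = (1, -4)

T1 scale by (-2, 3): (-5, 0) → (10, 0)
T2 scale by (1/2, 3/2): (10, 0) → (5, 0)
T3 shear: x ← x − 2·y: (5, 0) → (5, 0)
T4 translate by (-2, 4): (5, 0) → (3, 4)
T5 translate by (-2, 0): (3, 4) → (1, 4)
T6 reflect across y = 0: (1, 4) → (1, -4)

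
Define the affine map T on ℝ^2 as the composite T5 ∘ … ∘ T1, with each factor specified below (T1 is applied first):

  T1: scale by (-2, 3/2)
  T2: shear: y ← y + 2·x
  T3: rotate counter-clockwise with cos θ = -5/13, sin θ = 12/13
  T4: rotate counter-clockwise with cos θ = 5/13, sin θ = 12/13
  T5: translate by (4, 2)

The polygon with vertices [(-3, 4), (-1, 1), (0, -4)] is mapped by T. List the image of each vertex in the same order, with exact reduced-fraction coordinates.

image vertices: (-2, -16), (2, -7/2), (4, 8)

T1 scale by (-2, 3/2): (-3, 4) → (6, 6); (-1, 1) → (2, 3/2); (0, -4) → (0, -6)
T2 shear: y ← y + 2·x: (6, 6) → (6, 18); (2, 3/2) → (2, 11/2); (0, -6) → (0, -6)
T3 rotate counter-clockwise with cos θ = -5/13, sin θ = 12/13: (6, 18) → (-246/13, -18/13); (2, 11/2) → (-76/13, -7/26); (0, -6) → (72/13, 30/13)
T4 rotate counter-clockwise with cos θ = 5/13, sin θ = 12/13: (-246/13, -18/13) → (-6, -18); (-76/13, -7/26) → (-2, -11/2); (72/13, 30/13) → (0, 6)
T5 translate by (4, 2): (-6, -18) → (-2, -16); (-2, -11/2) → (2, -7/2); (0, 6) → (4, 8)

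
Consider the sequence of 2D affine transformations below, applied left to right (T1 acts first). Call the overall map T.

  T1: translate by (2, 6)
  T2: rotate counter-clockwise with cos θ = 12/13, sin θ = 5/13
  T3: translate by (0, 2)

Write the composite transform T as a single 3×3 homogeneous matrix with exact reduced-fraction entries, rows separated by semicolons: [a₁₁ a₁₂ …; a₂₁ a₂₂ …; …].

T = [12/13 -5/13 -6/13; 5/13 12/13 108/13; 0 0 1]

T1 = [1 0 2; 0 1 6; 0 0 1]
T2·T1 = [12/13 -5/13 -6/13; 5/13 12/13 82/13; 0 0 1]
T3·…·T1 = [12/13 -5/13 -6/13; 5/13 12/13 108/13; 0 0 1]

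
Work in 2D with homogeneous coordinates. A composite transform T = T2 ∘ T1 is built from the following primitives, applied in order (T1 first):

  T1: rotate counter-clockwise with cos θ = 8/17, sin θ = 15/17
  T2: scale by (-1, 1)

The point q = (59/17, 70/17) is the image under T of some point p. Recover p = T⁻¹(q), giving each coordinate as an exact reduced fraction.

p = (2, 5)

T1 = [8/17 -15/17 0; 15/17 8/17 0; 0 0 1]
T2·T1 = [-8/17 15/17 0; 15/17 8/17 0; 0 0 1]
det M = -1; M⁻¹ = [-8/17 15/17 0; 15/17 8/17 0; 0 0 1]
M⁻¹ · (59/17, 70/17)ᵀ = (2, 5)ᵀ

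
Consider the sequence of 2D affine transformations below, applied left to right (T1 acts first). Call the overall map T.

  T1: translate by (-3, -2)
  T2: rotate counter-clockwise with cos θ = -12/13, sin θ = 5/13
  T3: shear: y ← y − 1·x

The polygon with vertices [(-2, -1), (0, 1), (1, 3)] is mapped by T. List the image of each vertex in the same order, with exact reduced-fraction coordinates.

image vertices: (75/13, -64/13), (41/13, -44/13), (19/13, -41/13)

T1 translate by (-3, -2): (-2, -1) → (-5, -3); (0, 1) → (-3, -1); (1, 3) → (-2, 1)
T2 rotate counter-clockwise with cos θ = -12/13, sin θ = 5/13: (-5, -3) → (75/13, 11/13); (-3, -1) → (41/13, -3/13); (-2, 1) → (19/13, -22/13)
T3 shear: y ← y − 1·x: (75/13, 11/13) → (75/13, -64/13); (41/13, -3/13) → (41/13, -44/13); (19/13, -22/13) → (19/13, -41/13)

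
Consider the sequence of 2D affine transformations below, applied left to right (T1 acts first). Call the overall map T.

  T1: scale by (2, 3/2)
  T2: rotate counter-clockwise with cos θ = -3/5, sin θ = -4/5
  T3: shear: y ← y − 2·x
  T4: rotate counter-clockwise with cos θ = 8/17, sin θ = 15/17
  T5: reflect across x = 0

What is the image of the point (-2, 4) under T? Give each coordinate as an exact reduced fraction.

T(p) = (-1398/85, -52/85)

T1 scale by (2, 3/2): (-2, 4) → (-4, 6)
T2 rotate counter-clockwise with cos θ = -3/5, sin θ = -4/5: (-4, 6) → (36/5, -2/5)
T3 shear: y ← y − 2·x: (36/5, -2/5) → (36/5, -74/5)
T4 rotate counter-clockwise with cos θ = 8/17, sin θ = 15/17: (36/5, -74/5) → (1398/85, -52/85)
T5 reflect across x = 0: (1398/85, -52/85) → (-1398/85, -52/85)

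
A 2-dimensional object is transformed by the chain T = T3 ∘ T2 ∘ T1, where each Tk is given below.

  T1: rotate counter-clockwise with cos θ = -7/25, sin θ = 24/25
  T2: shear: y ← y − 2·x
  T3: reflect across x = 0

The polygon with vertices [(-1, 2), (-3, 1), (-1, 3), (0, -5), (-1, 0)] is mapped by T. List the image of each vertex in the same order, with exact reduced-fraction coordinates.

image vertices: (41/25, 44/25), (3/25, -73/25), (13/5, 17/5), (-24/5, -41/5), (-7/25, -38/25)

T1 rotate counter-clockwise with cos θ = -7/25, sin θ = 24/25: (-1, 2) → (-41/25, -38/25); (-3, 1) → (-3/25, -79/25); (-1, 3) → (-13/5, -9/5); (0, -5) → (24/5, 7/5); (-1, 0) → (7/25, -24/25)
T2 shear: y ← y − 2·x: (-41/25, -38/25) → (-41/25, 44/25); (-3/25, -79/25) → (-3/25, -73/25); (-13/5, -9/5) → (-13/5, 17/5); (24/5, 7/5) → (24/5, -41/5); (7/25, -24/25) → (7/25, -38/25)
T3 reflect across x = 0: (-41/25, 44/25) → (41/25, 44/25); (-3/25, -73/25) → (3/25, -73/25); (-13/5, 17/5) → (13/5, 17/5); (24/5, -41/5) → (-24/5, -41/5); (7/25, -38/25) → (-7/25, -38/25)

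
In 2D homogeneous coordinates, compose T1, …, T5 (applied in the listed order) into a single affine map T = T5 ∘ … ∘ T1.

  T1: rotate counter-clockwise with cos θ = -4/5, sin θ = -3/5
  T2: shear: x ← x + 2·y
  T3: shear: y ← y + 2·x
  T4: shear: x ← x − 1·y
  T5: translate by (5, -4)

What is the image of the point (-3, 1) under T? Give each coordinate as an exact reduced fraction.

T1 rotate counter-clockwise with cos θ = -4/5, sin θ = -3/5: (-3, 1) → (3, 1)
T2 shear: x ← x + 2·y: (3, 1) → (5, 1)
T3 shear: y ← y + 2·x: (5, 1) → (5, 11)
T4 shear: x ← x − 1·y: (5, 11) → (-6, 11)
T5 translate by (5, -4): (-6, 11) → (-1, 7)

T(p) = (-1, 7)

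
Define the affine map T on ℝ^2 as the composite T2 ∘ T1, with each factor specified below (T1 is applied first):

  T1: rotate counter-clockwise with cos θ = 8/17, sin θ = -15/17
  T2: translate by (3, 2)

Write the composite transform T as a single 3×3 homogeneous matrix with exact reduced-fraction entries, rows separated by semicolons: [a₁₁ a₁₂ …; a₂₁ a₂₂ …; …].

T1 = [8/17 15/17 0; -15/17 8/17 0; 0 0 1]
T2·T1 = [8/17 15/17 3; -15/17 8/17 2; 0 0 1]

T = [8/17 15/17 3; -15/17 8/17 2; 0 0 1]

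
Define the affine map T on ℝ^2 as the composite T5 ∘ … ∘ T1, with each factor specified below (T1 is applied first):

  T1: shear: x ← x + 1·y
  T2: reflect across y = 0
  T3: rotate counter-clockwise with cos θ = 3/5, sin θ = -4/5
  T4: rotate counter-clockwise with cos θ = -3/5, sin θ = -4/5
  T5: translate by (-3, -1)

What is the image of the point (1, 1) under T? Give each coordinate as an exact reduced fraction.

T(p) = (-5, 0)

T1 shear: x ← x + 1·y: (1, 1) → (2, 1)
T2 reflect across y = 0: (2, 1) → (2, -1)
T3 rotate counter-clockwise with cos θ = 3/5, sin θ = -4/5: (2, -1) → (2/5, -11/5)
T4 rotate counter-clockwise with cos θ = -3/5, sin θ = -4/5: (2/5, -11/5) → (-2, 1)
T5 translate by (-3, -1): (-2, 1) → (-5, 0)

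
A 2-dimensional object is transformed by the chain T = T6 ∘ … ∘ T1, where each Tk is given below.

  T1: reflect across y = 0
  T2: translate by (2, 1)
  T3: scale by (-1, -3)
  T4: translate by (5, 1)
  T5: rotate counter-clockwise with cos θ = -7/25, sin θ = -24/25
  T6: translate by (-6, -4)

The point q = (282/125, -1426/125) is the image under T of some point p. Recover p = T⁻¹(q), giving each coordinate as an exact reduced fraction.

p = (-9/5, 4)

T1 = [1 0 0; 0 -1 0; 0 0 1]
T2·T1 = [1 0 2; 0 -1 1; 0 0 1]
T3·…·T1 = [-1 0 -2; 0 3 -3; 0 0 1]
T4·…·T1 = [-1 0 3; 0 3 -2; 0 0 1]
T5·…·T1 = [7/25 72/25 -69/25; 24/25 -21/25 -58/25; 0 0 1]
T6·…·T1 = [7/25 72/25 -219/25; 24/25 -21/25 -158/25; 0 0 1]
det M = -3; M⁻¹ = [7/25 24/25 213/25; 8/25 -7/75 166/75; 0 0 1]
M⁻¹ · (282/125, -1426/125)ᵀ = (-9/5, 4)ᵀ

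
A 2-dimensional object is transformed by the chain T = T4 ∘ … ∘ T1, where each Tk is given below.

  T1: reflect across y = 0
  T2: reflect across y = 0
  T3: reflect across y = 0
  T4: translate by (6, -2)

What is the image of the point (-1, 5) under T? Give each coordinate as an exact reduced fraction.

T1 reflect across y = 0: (-1, 5) → (-1, -5)
T2 reflect across y = 0: (-1, -5) → (-1, 5)
T3 reflect across y = 0: (-1, 5) → (-1, -5)
T4 translate by (6, -2): (-1, -5) → (5, -7)

T(p) = (5, -7)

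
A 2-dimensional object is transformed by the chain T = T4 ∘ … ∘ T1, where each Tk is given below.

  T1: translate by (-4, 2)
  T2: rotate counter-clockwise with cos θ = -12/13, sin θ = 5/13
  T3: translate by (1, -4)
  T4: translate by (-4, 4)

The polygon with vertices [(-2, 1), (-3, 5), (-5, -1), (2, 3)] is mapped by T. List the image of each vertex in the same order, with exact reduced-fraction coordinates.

T1 translate by (-4, 2): (-2, 1) → (-6, 3); (-3, 5) → (-7, 7); (-5, -1) → (-9, 1); (2, 3) → (-2, 5)
T2 rotate counter-clockwise with cos θ = -12/13, sin θ = 5/13: (-6, 3) → (57/13, -66/13); (-7, 7) → (49/13, -119/13); (-9, 1) → (103/13, -57/13); (-2, 5) → (-1/13, -70/13)
T3 translate by (1, -4): (57/13, -66/13) → (70/13, -118/13); (49/13, -119/13) → (62/13, -171/13); (103/13, -57/13) → (116/13, -109/13); (-1/13, -70/13) → (12/13, -122/13)
T4 translate by (-4, 4): (70/13, -118/13) → (18/13, -66/13); (62/13, -171/13) → (10/13, -119/13); (116/13, -109/13) → (64/13, -57/13); (12/13, -122/13) → (-40/13, -70/13)

image vertices: (18/13, -66/13), (10/13, -119/13), (64/13, -57/13), (-40/13, -70/13)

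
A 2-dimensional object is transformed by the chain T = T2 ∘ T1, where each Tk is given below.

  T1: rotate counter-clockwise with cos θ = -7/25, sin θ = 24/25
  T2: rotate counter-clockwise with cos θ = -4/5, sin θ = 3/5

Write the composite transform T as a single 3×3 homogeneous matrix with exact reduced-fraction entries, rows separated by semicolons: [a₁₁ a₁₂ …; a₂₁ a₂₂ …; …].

T1 = [-7/25 -24/25 0; 24/25 -7/25 0; 0 0 1]
T2·T1 = [-44/125 117/125 0; -117/125 -44/125 0; 0 0 1]

T = [-44/125 117/125 0; -117/125 -44/125 0; 0 0 1]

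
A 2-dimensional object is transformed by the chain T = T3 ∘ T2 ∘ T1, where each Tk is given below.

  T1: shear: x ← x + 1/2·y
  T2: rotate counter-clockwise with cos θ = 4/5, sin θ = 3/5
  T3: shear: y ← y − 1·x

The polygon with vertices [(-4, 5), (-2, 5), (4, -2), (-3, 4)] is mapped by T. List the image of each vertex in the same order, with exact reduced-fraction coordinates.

image vertices: (-21/5, 73/10), (-13/5, 69/10), (18/5, -17/5), (-16/5, 29/5)

T1 shear: x ← x + 1/2·y: (-4, 5) → (-3/2, 5); (-2, 5) → (1/2, 5); (4, -2) → (3, -2); (-3, 4) → (-1, 4)
T2 rotate counter-clockwise with cos θ = 4/5, sin θ = 3/5: (-3/2, 5) → (-21/5, 31/10); (1/2, 5) → (-13/5, 43/10); (3, -2) → (18/5, 1/5); (-1, 4) → (-16/5, 13/5)
T3 shear: y ← y − 1·x: (-21/5, 31/10) → (-21/5, 73/10); (-13/5, 43/10) → (-13/5, 69/10); (18/5, 1/5) → (18/5, -17/5); (-16/5, 13/5) → (-16/5, 29/5)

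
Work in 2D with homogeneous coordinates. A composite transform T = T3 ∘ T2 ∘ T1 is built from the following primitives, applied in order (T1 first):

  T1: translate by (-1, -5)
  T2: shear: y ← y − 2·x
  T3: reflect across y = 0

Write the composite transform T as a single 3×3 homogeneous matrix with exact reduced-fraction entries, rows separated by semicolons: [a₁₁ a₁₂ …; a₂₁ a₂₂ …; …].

T1 = [1 0 -1; 0 1 -5; 0 0 1]
T2·T1 = [1 0 -1; -2 1 -3; 0 0 1]
T3·…·T1 = [1 0 -1; 2 -1 3; 0 0 1]

T = [1 0 -1; 2 -1 3; 0 0 1]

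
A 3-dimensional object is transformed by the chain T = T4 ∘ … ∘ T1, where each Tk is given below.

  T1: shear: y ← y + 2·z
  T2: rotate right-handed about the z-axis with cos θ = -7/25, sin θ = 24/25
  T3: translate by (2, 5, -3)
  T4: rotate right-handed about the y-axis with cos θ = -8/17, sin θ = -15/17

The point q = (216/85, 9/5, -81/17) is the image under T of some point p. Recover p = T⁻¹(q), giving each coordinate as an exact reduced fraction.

p = (-1, 2, 3)

T1 = [1 0 0 0; 0 1 2 0; 0 0 1 0; 0 0 0 1]
T2·T1 = [-7/25 -24/25 -48/25 0; 24/25 -7/25 -14/25 0; 0 0 1 0; 0 0 0 1]
T3·…·T1 = [-7/25 -24/25 -48/25 2; 24/25 -7/25 -14/25 5; 0 0 1 -3; 0 0 0 1]
T4·…·T1 = [56/425 192/425 9/425 29/17; 24/25 -7/25 -14/25 5; -21/85 -72/85 -184/85 54/17; 0 0 0 1]
det M = 1; M⁻¹ = [56/425 24/25 -21/85 -106/25; 942/425 -7/25 8/85 -67/25; -15/17 0 -8/17 3; 0 0 0 1]
M⁻¹ · (216/85, 9/5, -81/17)ᵀ = (-1, 2, 3)ᵀ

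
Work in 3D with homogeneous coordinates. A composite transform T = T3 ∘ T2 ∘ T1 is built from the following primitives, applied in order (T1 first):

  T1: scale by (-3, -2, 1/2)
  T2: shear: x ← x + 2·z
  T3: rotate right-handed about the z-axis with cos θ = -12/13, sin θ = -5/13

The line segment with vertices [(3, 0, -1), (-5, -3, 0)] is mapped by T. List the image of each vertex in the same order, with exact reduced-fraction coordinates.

image vertices: (120/13, 50/13, -1/2), (-150/13, -147/13, 0)

T1 scale by (-3, -2, 1/2): (3, 0, -1) → (-9, 0, -1/2); (-5, -3, 0) → (15, 6, 0)
T2 shear: x ← x + 2·z: (-9, 0, -1/2) → (-10, 0, -1/2); (15, 6, 0) → (15, 6, 0)
T3 rotate right-handed about the z-axis with cos θ = -12/13, sin θ = -5/13: (-10, 0, -1/2) → (120/13, 50/13, -1/2); (15, 6, 0) → (-150/13, -147/13, 0)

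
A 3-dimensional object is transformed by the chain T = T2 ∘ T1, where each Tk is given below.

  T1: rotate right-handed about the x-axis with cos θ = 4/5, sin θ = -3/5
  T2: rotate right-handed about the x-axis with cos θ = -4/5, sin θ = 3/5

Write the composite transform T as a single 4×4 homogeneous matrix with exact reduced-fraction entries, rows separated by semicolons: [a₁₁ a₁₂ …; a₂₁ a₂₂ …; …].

T = [1 0 0 0; 0 -7/25 -24/25 0; 0 24/25 -7/25 0; 0 0 0 1]

T1 = [1 0 0 0; 0 4/5 3/5 0; 0 -3/5 4/5 0; 0 0 0 1]
T2·T1 = [1 0 0 0; 0 -7/25 -24/25 0; 0 24/25 -7/25 0; 0 0 0 1]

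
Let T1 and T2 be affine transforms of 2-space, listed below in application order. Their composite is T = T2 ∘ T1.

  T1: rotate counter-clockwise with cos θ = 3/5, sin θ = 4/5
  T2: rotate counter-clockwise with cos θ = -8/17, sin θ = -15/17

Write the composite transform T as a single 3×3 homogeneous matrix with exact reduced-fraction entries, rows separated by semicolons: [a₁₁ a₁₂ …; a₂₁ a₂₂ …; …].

T1 = [3/5 -4/5 0; 4/5 3/5 0; 0 0 1]
T2·T1 = [36/85 77/85 0; -77/85 36/85 0; 0 0 1]

T = [36/85 77/85 0; -77/85 36/85 0; 0 0 1]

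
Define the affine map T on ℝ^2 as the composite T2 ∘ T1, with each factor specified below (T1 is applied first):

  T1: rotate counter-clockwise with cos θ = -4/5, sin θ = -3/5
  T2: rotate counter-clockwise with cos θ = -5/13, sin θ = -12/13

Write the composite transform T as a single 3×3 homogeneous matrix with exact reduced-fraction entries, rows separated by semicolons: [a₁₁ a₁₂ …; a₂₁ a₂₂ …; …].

T = [-16/65 -63/65 0; 63/65 -16/65 0; 0 0 1]

T1 = [-4/5 3/5 0; -3/5 -4/5 0; 0 0 1]
T2·T1 = [-16/65 -63/65 0; 63/65 -16/65 0; 0 0 1]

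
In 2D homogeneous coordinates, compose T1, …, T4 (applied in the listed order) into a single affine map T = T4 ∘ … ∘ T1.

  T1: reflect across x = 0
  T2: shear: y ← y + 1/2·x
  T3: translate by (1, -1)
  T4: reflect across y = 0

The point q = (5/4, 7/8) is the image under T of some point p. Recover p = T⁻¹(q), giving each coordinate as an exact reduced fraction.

p = (-1/4, 0)

T1 = [-1 0 0; 0 1 0; 0 0 1]
T2·T1 = [-1 0 0; -1/2 1 0; 0 0 1]
T3·…·T1 = [-1 0 1; -1/2 1 -1; 0 0 1]
T4·…·T1 = [-1 0 1; 1/2 -1 1; 0 0 1]
det M = 1; M⁻¹ = [-1 0 1; -1/2 -1 3/2; 0 0 1]
M⁻¹ · (5/4, 7/8)ᵀ = (-1/4, 0)ᵀ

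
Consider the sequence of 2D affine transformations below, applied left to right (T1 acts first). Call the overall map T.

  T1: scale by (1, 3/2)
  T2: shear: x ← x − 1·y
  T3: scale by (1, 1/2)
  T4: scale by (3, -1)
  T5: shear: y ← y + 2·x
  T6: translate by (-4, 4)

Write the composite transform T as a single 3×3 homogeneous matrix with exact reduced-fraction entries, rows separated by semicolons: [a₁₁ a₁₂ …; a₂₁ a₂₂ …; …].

T1 = [1 0 0; 0 3/2 0; 0 0 1]
T2·T1 = [1 -3/2 0; 0 3/2 0; 0 0 1]
T3·…·T1 = [1 -3/2 0; 0 3/4 0; 0 0 1]
T4·…·T1 = [3 -9/2 0; 0 -3/4 0; 0 0 1]
T5·…·T1 = [3 -9/2 0; 6 -39/4 0; 0 0 1]
T6·…·T1 = [3 -9/2 -4; 6 -39/4 4; 0 0 1]

T = [3 -9/2 -4; 6 -39/4 4; 0 0 1]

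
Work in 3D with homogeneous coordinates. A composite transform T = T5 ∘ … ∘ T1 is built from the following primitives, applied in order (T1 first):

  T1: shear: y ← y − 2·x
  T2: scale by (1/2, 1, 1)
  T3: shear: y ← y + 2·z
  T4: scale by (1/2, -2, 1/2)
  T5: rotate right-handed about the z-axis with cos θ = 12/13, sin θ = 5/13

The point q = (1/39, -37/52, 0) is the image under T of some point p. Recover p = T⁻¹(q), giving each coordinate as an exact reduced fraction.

T1 = [1 0 0 0; -2 1 0 0; 0 0 1 0; 0 0 0 1]
T2·T1 = [1/2 0 0 0; -2 1 0 0; 0 0 1 0; 0 0 0 1]
T3·…·T1 = [1/2 0 0 0; -2 1 2 0; 0 0 1 0; 0 0 0 1]
T4·…·T1 = [1/4 0 0 0; 4 -2 -4 0; 0 0 1/2 0; 0 0 0 1]
T5·…·T1 = [-17/13 10/13 20/13 0; 197/52 -24/13 -48/13 0; 0 0 1/2 0; 0 0 0 1]
det M = -1/4; M⁻¹ = [48/13 20/13 0 0; 197/26 34/13 -4 0; 0 0 2 0; 0 0 0 1]
M⁻¹ · (1/39, -37/52, 0)ᵀ = (-1, -5/3, 0)ᵀ

p = (-1, -5/3, 0)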